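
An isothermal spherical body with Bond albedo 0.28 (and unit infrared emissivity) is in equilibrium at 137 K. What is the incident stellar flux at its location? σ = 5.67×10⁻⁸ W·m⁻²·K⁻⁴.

S ≈ 111 W/m²

(1−a)S·πr² = σ·4πr²·T⁴ ⇒ S = 4σT⁴/(1−a).
S = 4·5.67×10⁻⁸·3.523×10⁸/0.720.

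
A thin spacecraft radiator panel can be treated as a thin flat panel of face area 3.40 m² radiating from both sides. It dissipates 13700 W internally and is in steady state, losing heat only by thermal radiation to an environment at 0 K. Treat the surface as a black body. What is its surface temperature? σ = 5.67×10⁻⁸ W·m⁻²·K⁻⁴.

T ≈ 434 K

Steady state: internal power = radiated power, P = εσA T⁴.
Radiating area A = 2·3.40 = 6.800 m².
T⁴ = P/(εσA) = 13700/(1.0·5.67×10⁻⁸·6.800) = 3.553×10¹⁰ K⁴.
T = (3.553×10¹⁰)^(1/4).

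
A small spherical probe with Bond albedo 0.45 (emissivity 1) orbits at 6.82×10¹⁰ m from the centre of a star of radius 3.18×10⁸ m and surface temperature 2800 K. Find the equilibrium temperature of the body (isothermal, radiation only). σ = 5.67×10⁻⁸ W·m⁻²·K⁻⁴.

The star's surface emits σT_*⁴; at distance d the flux is S = σT_*⁴(R_*/d)².
S = 5.67×10⁻⁸·(2800)⁴·(3.18×10⁸/6.82×10¹⁰)² = 75.77 W/m².
For an isothermal sphere T⁴ = (1−a)S/(4σ) = 1.837×10⁸ K⁴.

T ≈ 116 K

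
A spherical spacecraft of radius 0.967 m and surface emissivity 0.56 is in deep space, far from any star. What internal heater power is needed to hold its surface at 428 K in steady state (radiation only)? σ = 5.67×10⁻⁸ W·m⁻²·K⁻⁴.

P ≈ 12500 W

P = εσ·4πr²·T⁴.
4πr² = 11.75 m²; T⁴ = 3.356×10¹⁰ K⁴.
P = 0.56·5.67×10⁻⁸·11.75·3.356×10¹⁰.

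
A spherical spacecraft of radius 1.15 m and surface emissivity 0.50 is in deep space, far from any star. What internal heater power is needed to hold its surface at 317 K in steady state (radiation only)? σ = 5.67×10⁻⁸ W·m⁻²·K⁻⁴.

P = εσ·4πr²·T⁴.
4πr² = 16.62 m²; T⁴ = 1.010×10¹⁰ K⁴.
P = 0.50·5.67×10⁻⁸·16.62·1.010×10¹⁰.

P ≈ 4760 W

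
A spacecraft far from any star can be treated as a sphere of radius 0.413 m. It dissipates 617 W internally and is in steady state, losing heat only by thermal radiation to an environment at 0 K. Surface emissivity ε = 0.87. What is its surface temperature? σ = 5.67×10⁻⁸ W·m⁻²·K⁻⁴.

Steady state: internal power = radiated power, P = εσA T⁴.
Radiating area A = 4πr² = 2.143 m².
T⁴ = P/(εσA) = 617/(0.87·5.67×10⁻⁸·2.143) = 5.835×10⁹ K⁴.
T = (5.835×10⁹)^(1/4).

T ≈ 276 K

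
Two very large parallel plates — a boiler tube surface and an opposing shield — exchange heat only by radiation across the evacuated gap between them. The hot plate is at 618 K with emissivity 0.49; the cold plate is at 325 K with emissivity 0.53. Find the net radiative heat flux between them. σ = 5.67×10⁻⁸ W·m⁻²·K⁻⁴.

q ≈ 2610 W/m²

For two infinite grey parallel plates, q = σ(T₁⁴ − T₂⁴)/(1/ε₁ + 1/ε₂ − 1).
T₁⁴ − T₂⁴ = 1.459×10¹¹ − 1.116×10¹⁰ = 1.347×10¹¹ K⁴.
1/ε₁ + 1/ε₂ − 1 = 2.041 + 1.887 − 1 = 2.928.
q = 5.67×10⁻⁸ × 1.347×10¹¹ / 2.928.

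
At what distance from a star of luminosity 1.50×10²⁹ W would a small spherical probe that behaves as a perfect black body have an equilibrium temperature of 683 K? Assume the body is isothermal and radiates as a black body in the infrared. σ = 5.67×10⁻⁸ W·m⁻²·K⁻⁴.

d ≈ 4.92×10¹¹ m

For an isothermal black-emitting sphere, (1−a)S·πr² = σ·4πr²·T⁴ ⇒ S = 4σT⁴/(1−a).
S = 4·5.67×10⁻⁸·(683)⁴/1.00 = 49350 W/m².
Flux falls as S = L/(4πd²), so d = √(L/(4πS)) = √(1.50×10²⁹/(4π·49350)).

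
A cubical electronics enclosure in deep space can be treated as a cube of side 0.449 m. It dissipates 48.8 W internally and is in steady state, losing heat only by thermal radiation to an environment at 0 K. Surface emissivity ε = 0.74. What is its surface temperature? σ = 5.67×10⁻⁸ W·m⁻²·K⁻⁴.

T ≈ 176 K

Steady state: internal power = radiated power, P = εσA T⁴.
Radiating area A = 6L² = 1.210 m².
T⁴ = P/(εσA) = 48.8/(0.74·5.67×10⁻⁸·1.210) = 9.615×10⁸ K⁴.
T = (9.615×10⁸)^(1/4).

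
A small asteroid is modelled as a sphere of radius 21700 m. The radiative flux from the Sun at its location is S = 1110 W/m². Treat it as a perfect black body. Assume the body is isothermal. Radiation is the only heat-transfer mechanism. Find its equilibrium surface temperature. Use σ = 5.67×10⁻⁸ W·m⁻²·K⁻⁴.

At equilibrium, absorbed power = emitted power.
Absorbing cross-section = πr² = 1.479×10⁹ m²; emitting surface = 4πr² = 5.917×10⁹ m² (ratio 4).
S·A_cross = εσ·A_surf·T⁴  ⇒  T⁴ = S/(4σ).
T⁴ = 1.00·1110/(4·5.67×10⁻⁸) = 4.894×10⁹ K⁴.
T = (4.894×10⁹)^(1/4).

T ≈ 264 K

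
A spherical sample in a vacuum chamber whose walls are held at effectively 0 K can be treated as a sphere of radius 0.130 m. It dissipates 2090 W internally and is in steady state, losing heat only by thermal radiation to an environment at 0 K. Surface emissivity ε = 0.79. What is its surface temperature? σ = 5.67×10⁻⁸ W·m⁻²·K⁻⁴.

Steady state: internal power = radiated power, P = εσA T⁴.
Radiating area A = 4πr² = 0.2124 m².
T⁴ = P/(εσA) = 2090/(0.79·5.67×10⁻⁸·0.2124) = 2.197×10¹¹ K⁴.
T = (2.197×10¹¹)^(1/4).

T ≈ 685 K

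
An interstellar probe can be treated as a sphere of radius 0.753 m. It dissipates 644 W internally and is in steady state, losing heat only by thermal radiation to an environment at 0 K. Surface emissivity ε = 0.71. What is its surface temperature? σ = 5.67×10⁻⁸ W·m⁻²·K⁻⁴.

T ≈ 218 K

Steady state: internal power = radiated power, P = εσA T⁴.
Radiating area A = 4πr² = 7.125 m².
T⁴ = P/(εσA) = 644/(0.71·5.67×10⁻⁸·7.125) = 2.245×10⁹ K⁴.
T = (2.245×10⁹)^(1/4).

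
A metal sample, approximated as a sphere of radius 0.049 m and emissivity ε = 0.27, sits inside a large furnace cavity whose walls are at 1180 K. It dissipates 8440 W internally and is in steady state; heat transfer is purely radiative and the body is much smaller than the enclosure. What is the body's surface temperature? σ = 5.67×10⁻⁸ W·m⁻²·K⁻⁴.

T ≈ 2120 K

For a small grey body in a large enclosure, net radiated power = εσA(T⁴ − T_w⁴).
Steady state: P = εσA(T⁴ − T_w⁴) with A = 4πr² = 0.03017 m².
T⁴ = P/(εσA) + T_w⁴ = 8440/(0.27·5.67×10⁻⁸·0.03017) + (1180)⁴
    = 1.827×10¹³ + 1.939×10¹² = 2.021×10¹³ K⁴.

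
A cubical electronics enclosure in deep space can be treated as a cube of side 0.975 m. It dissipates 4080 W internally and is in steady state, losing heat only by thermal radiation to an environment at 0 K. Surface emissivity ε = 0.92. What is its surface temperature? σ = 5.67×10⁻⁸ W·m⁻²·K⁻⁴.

Steady state: internal power = radiated power, P = εσA T⁴.
Radiating area A = 6L² = 5.704 m².
T⁴ = P/(εσA) = 4080/(0.92·5.67×10⁻⁸·5.704) = 1.371×10¹⁰ K⁴.
T = (1.371×10¹⁰)^(1/4).

T ≈ 342 K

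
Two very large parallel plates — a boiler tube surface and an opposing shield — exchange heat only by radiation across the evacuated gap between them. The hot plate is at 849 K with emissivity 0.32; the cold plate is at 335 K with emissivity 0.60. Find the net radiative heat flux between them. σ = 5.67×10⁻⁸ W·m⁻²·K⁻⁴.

q ≈ 7580 W/m²

For two infinite grey parallel plates, q = σ(T₁⁴ − T₂⁴)/(1/ε₁ + 1/ε₂ − 1).
T₁⁴ − T₂⁴ = 5.196×10¹¹ − 1.259×10¹⁰ = 5.070×10¹¹ K⁴.
1/ε₁ + 1/ε₂ − 1 = 3.125 + 1.667 − 1 = 3.792.
q = 5.67×10⁻⁸ × 5.070×10¹¹ / 3.792.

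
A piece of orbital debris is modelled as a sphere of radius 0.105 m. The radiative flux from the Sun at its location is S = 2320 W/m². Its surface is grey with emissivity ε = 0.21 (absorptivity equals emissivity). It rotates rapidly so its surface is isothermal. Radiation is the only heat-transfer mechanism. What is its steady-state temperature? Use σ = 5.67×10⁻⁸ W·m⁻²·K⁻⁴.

At equilibrium, absorbed power = emitted power.
Absorbing cross-section = πr² = 0.03464 m²; emitting surface = 4πr² = 0.1385 m² (ratio 4).
εS·A_cross = εσ·A_surf·T⁴  ⇒  T⁴ = S/(4σ)   (ε cancels).
T⁴ = 2320/(4·5.67×10⁻⁸) = 1.023×10¹⁰ K⁴.
T = (1.023×10¹⁰)^(1/4).

T ≈ 318 K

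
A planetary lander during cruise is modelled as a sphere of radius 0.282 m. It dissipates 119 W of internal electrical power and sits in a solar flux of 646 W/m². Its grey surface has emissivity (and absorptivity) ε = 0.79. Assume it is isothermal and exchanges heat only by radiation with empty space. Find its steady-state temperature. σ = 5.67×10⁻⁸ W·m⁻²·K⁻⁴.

T ≈ 272 K

At steady state, absorbed solar power + internal power = radiated power.
Absorbed: α·S·A_cross = 0.79·646·0.2498 = 127.5 W (cross-section πr²).
Total input = 127.5 + 119 = 246.5 W.
Radiated: εσ·A_surf·T⁴ with A_surf = 4πr² = 0.9993 m².
T⁴ = 246.5/(0.79·5.67×10⁻⁸·0.9993) = 5.507×10⁹ K⁴.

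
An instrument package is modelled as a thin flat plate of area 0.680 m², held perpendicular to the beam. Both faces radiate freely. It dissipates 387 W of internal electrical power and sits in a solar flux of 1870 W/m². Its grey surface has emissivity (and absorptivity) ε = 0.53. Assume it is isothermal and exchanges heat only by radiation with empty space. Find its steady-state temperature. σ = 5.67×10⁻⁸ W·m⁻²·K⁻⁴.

At steady state, absorbed solar power + internal power = radiated power.
Absorbed: α·S·A_cross = 0.53·1870·0.6800 = 673.9 W (cross-section A).
Total input = 673.9 + 387 = 1061 W.
Radiated: εσ·A_surf·T⁴ with A_surf = 2A = 1.360 m².
T⁴ = 1061/(0.53·5.67×10⁻⁸·1.360) = 2.596×10¹⁰ K⁴.

T ≈ 401 K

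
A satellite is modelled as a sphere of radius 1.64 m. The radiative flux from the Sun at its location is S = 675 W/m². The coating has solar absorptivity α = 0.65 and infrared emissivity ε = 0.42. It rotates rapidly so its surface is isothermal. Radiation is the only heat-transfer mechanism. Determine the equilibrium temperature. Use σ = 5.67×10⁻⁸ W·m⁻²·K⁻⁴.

T ≈ 261 K

At equilibrium, absorbed power = emitted power.
Absorbing cross-section = πr² = 8.450 m²; emitting surface = 4πr² = 33.80 m² (ratio 4).
αS·A_cross = εσ·A_surf·T⁴  ⇒  T⁴ = αS/(ε·4σ).
T⁴ = 0.650·675/(0.42·4·5.67×10⁻⁸) = 4.606×10⁹ K⁴.
T = (4.606×10⁹)^(1/4).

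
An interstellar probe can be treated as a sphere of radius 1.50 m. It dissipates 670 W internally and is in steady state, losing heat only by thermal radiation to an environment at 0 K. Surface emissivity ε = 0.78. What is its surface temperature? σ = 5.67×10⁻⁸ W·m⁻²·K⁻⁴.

Steady state: internal power = radiated power, P = εσA T⁴.
Radiating area A = 4πr² = 28.27 m².
T⁴ = P/(εσA) = 670/(0.78·5.67×10⁻⁸·28.27) = 5.358×10⁸ K⁴.
T = (5.358×10⁸)^(1/4).

T ≈ 152 K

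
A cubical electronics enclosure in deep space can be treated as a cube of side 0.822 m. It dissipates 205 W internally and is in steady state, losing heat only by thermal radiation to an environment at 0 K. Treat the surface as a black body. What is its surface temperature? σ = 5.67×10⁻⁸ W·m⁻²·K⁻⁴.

Steady state: internal power = radiated power, P = εσA T⁴.
Radiating area A = 6L² = 4.054 m².
T⁴ = P/(εσA) = 205/(1.0·5.67×10⁻⁸·4.054) = 8.918×10⁸ K⁴.
T = (8.918×10⁸)^(1/4).

T ≈ 173 K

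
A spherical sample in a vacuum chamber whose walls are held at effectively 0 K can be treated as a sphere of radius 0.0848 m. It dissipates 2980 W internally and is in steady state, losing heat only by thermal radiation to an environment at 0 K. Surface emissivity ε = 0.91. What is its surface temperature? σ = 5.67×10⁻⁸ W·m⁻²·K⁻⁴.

T ≈ 894 K

Steady state: internal power = radiated power, P = εσA T⁴.
Radiating area A = 4πr² = 0.09037 m².
T⁴ = P/(εσA) = 2980/(0.91·5.67×10⁻⁸·0.09037) = 6.391×10¹¹ K⁴.
T = (6.391×10¹¹)^(1/4).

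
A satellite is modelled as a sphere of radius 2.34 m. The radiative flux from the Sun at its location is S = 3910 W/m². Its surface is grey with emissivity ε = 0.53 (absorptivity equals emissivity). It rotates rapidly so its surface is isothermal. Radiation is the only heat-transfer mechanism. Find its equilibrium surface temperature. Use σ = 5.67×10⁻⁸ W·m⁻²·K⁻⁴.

T ≈ 362 K

At equilibrium, absorbed power = emitted power.
Absorbing cross-section = πr² = 17.20 m²; emitting surface = 4πr² = 68.81 m² (ratio 4).
εS·A_cross = εσ·A_surf·T⁴  ⇒  T⁴ = S/(4σ)   (ε cancels).
T⁴ = 3910/(4·5.67×10⁻⁸) = 1.724×10¹⁰ K⁴.
T = (1.724×10¹⁰)^(1/4).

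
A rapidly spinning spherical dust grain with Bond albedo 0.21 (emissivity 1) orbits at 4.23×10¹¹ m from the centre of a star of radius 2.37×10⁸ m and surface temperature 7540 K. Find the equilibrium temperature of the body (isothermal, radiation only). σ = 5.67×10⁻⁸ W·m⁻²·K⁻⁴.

The star's surface emits σT_*⁴; at distance d the flux is S = σT_*⁴(R_*/d)².
S = 5.67×10⁻⁸·(7540)⁴·(2.37×10⁸/4.23×10¹¹)² = 57.53 W/m².
For an isothermal sphere T⁴ = (1−a)S/(4σ) = 2.004×10⁸ K⁴.

T ≈ 119 K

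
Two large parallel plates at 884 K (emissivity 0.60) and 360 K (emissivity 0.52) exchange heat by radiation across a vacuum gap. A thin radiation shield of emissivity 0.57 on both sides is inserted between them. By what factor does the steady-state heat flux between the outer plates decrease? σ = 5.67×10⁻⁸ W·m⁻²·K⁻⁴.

Without shield: q₀ = σΔ(T⁴)/(1/ε₁+1/ε₂−1) with denominator 2.590.
With shield the two gaps are in series; the resistances add: (1/ε₁+1/ε_s−1)+(1/ε_s+1/ε₂−1) = 2.421+2.677 = 5.099.
Heat-flux ratio q₀/q = 5.099/2.590.

factor ≈ 1.97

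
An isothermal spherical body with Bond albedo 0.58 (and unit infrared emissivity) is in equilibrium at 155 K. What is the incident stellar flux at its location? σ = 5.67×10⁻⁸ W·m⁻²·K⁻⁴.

(1−a)S·πr² = σ·4πr²·T⁴ ⇒ S = 4σT⁴/(1−a).
S = 4·5.67×10⁻⁸·5.772×10⁸/0.420.

S ≈ 312 W/m²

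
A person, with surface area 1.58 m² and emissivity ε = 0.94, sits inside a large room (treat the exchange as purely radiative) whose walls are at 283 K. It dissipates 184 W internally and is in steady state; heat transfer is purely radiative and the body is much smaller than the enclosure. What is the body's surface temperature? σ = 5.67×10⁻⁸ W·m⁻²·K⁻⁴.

For a small grey body in a large enclosure, net radiated power = εσA(T⁴ − T_w⁴).
Steady state: P = εσA(T⁴ − T_w⁴) with A = 1.58 m².
T⁴ = P/(εσA) + T_w⁴ = 184/(0.94·5.67×10⁻⁸·1.580) + (283)⁴
    = 2.185×10⁹ + 6.414×10⁹ = 8.599×10⁹ K⁴.

T ≈ 305 K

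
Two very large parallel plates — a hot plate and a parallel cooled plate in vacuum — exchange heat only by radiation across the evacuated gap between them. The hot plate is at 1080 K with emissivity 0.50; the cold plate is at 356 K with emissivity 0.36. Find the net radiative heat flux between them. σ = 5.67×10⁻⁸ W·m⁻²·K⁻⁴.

q ≈ 20200 W/m²

For two infinite grey parallel plates, q = σ(T₁⁴ − T₂⁴)/(1/ε₁ + 1/ε₂ − 1).
T₁⁴ − T₂⁴ = 1.360×10¹² − 1.606×10¹⁰ = 1.344×10¹² K⁴.
1/ε₁ + 1/ε₂ − 1 = 2.000 + 2.778 − 1 = 3.778.
q = 5.67×10⁻⁸ × 1.344×10¹² / 3.778.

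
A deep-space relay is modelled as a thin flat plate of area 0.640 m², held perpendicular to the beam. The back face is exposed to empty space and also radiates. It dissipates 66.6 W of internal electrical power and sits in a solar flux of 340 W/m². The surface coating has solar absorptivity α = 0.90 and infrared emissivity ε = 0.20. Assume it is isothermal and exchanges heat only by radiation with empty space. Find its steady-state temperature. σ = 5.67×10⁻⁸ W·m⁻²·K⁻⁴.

T ≈ 367 K

At steady state, absorbed solar power + internal power = radiated power.
Absorbed: α·S·A_cross = 0.90·340·0.6400 = 195.8 W (cross-section A).
Total input = 195.8 + 66.6 = 262.4 W.
Radiated: εσ·A_surf·T⁴ with A_surf = 2A = 1.280 m².
T⁴ = 262.4/(0.20·5.67×10⁻⁸·1.280) = 1.808×10¹⁰ K⁴.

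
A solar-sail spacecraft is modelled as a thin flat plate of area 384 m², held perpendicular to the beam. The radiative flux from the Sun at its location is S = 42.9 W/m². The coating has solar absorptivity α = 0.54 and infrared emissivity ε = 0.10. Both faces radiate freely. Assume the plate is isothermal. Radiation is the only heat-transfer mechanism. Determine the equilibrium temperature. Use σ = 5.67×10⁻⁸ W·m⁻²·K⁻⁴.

At equilibrium, absorbed power = emitted power.
Absorbing cross-section = A = 384.0 m²; emitting surface = 2A = 768.0 m² (ratio 2).
αS·A_cross = εσ·A_surf·T⁴  ⇒  T⁴ = αS/(ε·2σ).
T⁴ = 0.540·42.9/(0.10·2·5.67×10⁻⁸) = 2.043×10⁹ K⁴.
T = (2.043×10⁹)^(1/4).

T ≈ 213 K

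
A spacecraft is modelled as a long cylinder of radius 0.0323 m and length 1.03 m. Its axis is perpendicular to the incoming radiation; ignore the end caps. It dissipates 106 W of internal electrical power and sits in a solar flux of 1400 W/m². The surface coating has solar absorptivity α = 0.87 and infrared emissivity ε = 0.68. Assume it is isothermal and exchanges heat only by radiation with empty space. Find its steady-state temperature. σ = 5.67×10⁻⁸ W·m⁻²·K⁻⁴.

At steady state, absorbed solar power + internal power = radiated power.
Absorbed: α·S·A_cross = 0.87·1400·0.06654 = 81.04 W (cross-section 2rL).
Total input = 81.04 + 106 = 187.0 W.
Radiated: εσ·A_surf·T⁴ with A_surf = 2πrL = 0.2090 m².
T⁴ = 187.0/(0.68·5.67×10⁻⁸·0.2090) = 2.321×10¹⁰ K⁴.

T ≈ 390 K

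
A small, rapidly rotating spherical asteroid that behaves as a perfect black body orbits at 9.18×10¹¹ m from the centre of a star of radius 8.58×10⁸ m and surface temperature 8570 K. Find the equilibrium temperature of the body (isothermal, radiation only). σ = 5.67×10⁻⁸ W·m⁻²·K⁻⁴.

The star's surface emits σT_*⁴; at distance d the flux is S = σT_*⁴(R_*/d)².
S = 5.67×10⁻⁸·(8570)⁴·(8.58×10⁸/9.18×10¹¹)² = 267.2 W/m².
For an isothermal sphere T⁴ = (1−a)S/(4σ) = 1.178×10⁹ K⁴.

T ≈ 185 K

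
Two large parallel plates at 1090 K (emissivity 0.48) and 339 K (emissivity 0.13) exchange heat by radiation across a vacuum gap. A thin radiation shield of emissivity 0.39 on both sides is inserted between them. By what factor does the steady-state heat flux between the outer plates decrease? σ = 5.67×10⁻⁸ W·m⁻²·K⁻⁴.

Without shield: q₀ = σΔ(T⁴)/(1/ε₁+1/ε₂−1) with denominator 8.776.
With shield the two gaps are in series; the resistances add: (1/ε₁+1/ε_s−1)+(1/ε_s+1/ε₂−1) = 3.647+9.256 = 12.90.
Heat-flux ratio q₀/q = 12.90/8.776.

factor ≈ 1.47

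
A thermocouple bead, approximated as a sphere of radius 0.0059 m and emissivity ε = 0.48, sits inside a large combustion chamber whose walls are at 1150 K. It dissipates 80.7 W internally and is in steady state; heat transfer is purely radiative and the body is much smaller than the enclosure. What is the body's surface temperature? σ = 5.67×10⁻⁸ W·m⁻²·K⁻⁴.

For a small grey body in a large enclosure, net radiated power = εσA(T⁴ − T_w⁴).
Steady state: P = εσA(T⁴ − T_w⁴) with A = 4πr² = 4.374×10⁻⁴ m².
T⁴ = P/(εσA) + T_w⁴ = 80.7/(0.48·5.67×10⁻⁸·4.374×10⁻⁴) + (1150)⁴
    = 6.779×10¹² + 1.749×10¹² = 8.528×10¹² K⁴.

T ≈ 1710 K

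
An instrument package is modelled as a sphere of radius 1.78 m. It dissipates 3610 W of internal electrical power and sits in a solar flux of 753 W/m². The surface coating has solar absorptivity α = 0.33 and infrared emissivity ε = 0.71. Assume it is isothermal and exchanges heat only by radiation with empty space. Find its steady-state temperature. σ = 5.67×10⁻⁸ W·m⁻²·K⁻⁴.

T ≈ 248 K

At steady state, absorbed solar power + internal power = radiated power.
Absorbed: α·S·A_cross = 0.33·753·9.954 = 2473 W (cross-section πr²).
Total input = 2473 + 3610 = 6083 W.
Radiated: εσ·A_surf·T⁴ with A_surf = 4πr² = 39.82 m².
T⁴ = 6083/(0.71·5.67×10⁻⁸·39.82) = 3.795×10⁹ K⁴.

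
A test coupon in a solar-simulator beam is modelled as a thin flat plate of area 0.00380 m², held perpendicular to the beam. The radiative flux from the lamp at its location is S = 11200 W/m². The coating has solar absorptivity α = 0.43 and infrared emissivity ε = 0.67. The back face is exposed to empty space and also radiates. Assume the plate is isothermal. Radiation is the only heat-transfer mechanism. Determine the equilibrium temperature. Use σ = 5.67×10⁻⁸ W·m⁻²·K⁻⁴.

At equilibrium, absorbed power = emitted power.
Absorbing cross-section = A = 0.003800 m²; emitting surface = 2A = 0.007600 m² (ratio 2).
αS·A_cross = εσ·A_surf·T⁴  ⇒  T⁴ = αS/(ε·2σ).
T⁴ = 0.430·11200/(0.67·2·5.67×10⁻⁸) = 6.339×10¹⁰ K⁴.
T = (6.339×10¹⁰)^(1/4).

T ≈ 502 K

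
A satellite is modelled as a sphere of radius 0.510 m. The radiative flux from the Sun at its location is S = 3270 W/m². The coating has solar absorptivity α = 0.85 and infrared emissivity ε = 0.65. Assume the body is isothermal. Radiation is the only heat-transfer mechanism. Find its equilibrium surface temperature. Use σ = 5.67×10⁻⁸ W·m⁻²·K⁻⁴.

At equilibrium, absorbed power = emitted power.
Absorbing cross-section = πr² = 0.8171 m²; emitting surface = 4πr² = 3.269 m² (ratio 4).
αS·A_cross = εσ·A_surf·T⁴  ⇒  T⁴ = αS/(ε·4σ).
T⁴ = 0.850·3270/(0.65·4·5.67×10⁻⁸) = 1.885×10¹⁰ K⁴.
T = (1.885×10¹⁰)^(1/4).

T ≈ 371 K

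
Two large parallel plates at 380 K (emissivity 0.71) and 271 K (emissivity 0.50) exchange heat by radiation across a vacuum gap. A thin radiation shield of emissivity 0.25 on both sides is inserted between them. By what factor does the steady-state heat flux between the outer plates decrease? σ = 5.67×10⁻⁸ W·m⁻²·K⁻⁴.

Without shield: q₀ = σΔ(T⁴)/(1/ε₁+1/ε₂−1) with denominator 2.408.
With shield the two gaps are in series; the resistances add: (1/ε₁+1/ε_s−1)+(1/ε_s+1/ε₂−1) = 4.408+5.000 = 9.408.
Heat-flux ratio q₀/q = 9.408/2.408.

factor ≈ 3.91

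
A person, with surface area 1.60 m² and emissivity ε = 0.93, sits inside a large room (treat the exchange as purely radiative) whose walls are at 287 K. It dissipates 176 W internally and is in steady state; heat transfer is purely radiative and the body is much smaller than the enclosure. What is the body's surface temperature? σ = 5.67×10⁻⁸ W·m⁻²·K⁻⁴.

T ≈ 307 K

For a small grey body in a large enclosure, net radiated power = εσA(T⁴ − T_w⁴).
Steady state: P = εσA(T⁴ − T_w⁴) with A = 1.60 m².
T⁴ = P/(εσA) + T_w⁴ = 176/(0.93·5.67×10⁻⁸·1.600) + (287)⁴
    = 2.086×10⁹ + 6.785×10⁹ = 8.871×10⁹ K⁴.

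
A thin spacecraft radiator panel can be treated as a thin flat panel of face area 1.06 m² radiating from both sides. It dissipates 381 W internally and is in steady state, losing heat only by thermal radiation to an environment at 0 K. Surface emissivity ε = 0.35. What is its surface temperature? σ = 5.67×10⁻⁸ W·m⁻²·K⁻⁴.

T ≈ 308 K

Steady state: internal power = radiated power, P = εσA T⁴.
Radiating area A = 2·1.06 = 2.120 m².
T⁴ = P/(εσA) = 381/(0.35·5.67×10⁻⁸·2.120) = 9.056×10⁹ K⁴.
T = (9.056×10⁹)^(1/4).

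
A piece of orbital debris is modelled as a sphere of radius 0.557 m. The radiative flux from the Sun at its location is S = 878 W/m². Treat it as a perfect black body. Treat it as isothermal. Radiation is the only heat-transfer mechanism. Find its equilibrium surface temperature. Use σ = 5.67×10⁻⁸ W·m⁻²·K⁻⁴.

T ≈ 249 K

At equilibrium, absorbed power = emitted power.
Absorbing cross-section = πr² = 0.9747 m²; emitting surface = 4πr² = 3.899 m² (ratio 4).
S·A_cross = εσ·A_surf·T⁴  ⇒  T⁴ = S/(4σ).
T⁴ = 1.00·878/(4·5.67×10⁻⁸) = 3.871×10⁹ K⁴.
T = (3.871×10⁹)^(1/4).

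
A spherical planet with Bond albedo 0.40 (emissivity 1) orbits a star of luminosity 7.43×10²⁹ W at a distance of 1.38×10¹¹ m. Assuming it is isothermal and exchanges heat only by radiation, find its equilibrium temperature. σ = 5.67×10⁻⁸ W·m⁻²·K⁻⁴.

T ≈ 1690 K

First find the stellar flux at distance d: S = L/(4πd²) = 7.43×10²⁹/(4π·(1.38×10¹¹)²) = 3.105×10⁶ W/m².
For an isothermal sphere, absorbed (1−a)S·πr² = emitted σ·4πr²·T⁴, so T⁴ = (1−a)S/(4σ).
T⁴ = 0.600·3.105×10⁶/(4·5.67×10⁻⁸) = 8.214×10¹² K⁴.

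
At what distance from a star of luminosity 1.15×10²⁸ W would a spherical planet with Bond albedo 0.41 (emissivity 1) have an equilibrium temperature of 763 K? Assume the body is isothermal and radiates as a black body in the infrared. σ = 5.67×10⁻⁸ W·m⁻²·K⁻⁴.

For an isothermal black-emitting sphere, (1−a)S·πr² = σ·4πr²·T⁴ ⇒ S = 4σT⁴/(1−a).
S = 4·5.67×10⁻⁸·(763)⁴/0.590 = 1.303×10⁵ W/m².
Flux falls as S = L/(4πd²), so d = √(L/(4πS)) = √(1.15×10²⁸/(4π·1.303×10⁵)).

d ≈ 8.38×10¹⁰ m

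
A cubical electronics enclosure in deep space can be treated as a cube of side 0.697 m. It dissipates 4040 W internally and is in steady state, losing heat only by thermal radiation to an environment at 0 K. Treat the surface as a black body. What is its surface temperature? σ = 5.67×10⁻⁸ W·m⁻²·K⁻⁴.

T ≈ 395 K

Steady state: internal power = radiated power, P = εσA T⁴.
Radiating area A = 6L² = 2.915 m².
T⁴ = P/(εσA) = 4040/(1.0·5.67×10⁻⁸·2.915) = 2.444×10¹⁰ K⁴.
T = (2.444×10¹⁰)^(1/4).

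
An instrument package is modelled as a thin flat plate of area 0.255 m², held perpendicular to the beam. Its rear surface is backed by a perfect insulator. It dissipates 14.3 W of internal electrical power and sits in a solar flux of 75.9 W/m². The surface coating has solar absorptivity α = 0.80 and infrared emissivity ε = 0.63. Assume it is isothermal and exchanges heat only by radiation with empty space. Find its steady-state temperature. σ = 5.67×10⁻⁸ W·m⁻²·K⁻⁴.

At steady state, absorbed solar power + internal power = radiated power.
Absorbed: α·S·A_cross = 0.80·75.9·0.2550 = 15.48 W (cross-section A).
Total input = 15.48 + 14.3 = 29.78 W.
Radiated: εσ·A_surf·T⁴ with A_surf = A = 0.2550 m².
T⁴ = 29.78/(0.63·5.67×10⁻⁸·0.2550) = 3.270×10⁹ K⁴.

T ≈ 239 K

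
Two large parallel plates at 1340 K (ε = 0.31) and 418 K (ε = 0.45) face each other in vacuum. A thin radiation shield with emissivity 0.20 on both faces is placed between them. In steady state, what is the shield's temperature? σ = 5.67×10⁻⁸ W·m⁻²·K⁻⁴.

T_s ≈ 1110 K

In steady state the net flux on the hot side equals that on the cold side.
σ(T₁⁴−T_s⁴)/D₁ = σ(T_s⁴−T₂⁴)/D₂, with D₁ = 1/ε₁+1/ε_s−1 = 7.226, D₂ = 1/ε_s+1/ε₂−1 = 6.222.
Solve for T_s⁴: T_s⁴ = (D₂·T₁⁴ + D₁·T₂⁴)/(D₁+D₂) = 1.508×10¹² K⁴.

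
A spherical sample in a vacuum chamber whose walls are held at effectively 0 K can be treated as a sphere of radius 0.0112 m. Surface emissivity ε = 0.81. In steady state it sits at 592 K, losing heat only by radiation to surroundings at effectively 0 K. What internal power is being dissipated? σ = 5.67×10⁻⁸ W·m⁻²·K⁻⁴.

Steady state: P = εσA T⁴.
A = 4πr² = 0.001576 m²; T⁴ = (592)⁴ = 1.228×10¹¹ K⁴.
P = 0.81 × 5.67×10⁻⁸ × 0.001576 × 1.228×10¹¹.

P ≈ 8.89 W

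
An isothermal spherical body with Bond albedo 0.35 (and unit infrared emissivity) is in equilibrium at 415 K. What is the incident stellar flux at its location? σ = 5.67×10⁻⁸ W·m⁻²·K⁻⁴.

(1−a)S·πr² = σ·4πr²·T⁴ ⇒ S = 4σT⁴/(1−a).
S = 4·5.67×10⁻⁸·2.966×10¹⁰/0.650.

S ≈ 10300 W/m²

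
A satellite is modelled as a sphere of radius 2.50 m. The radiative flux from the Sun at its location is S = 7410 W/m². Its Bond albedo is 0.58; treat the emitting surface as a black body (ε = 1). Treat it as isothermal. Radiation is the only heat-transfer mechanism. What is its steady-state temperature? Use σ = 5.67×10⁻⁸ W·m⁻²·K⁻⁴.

At equilibrium, absorbed power = emitted power.
Absorbing cross-section = πr² = 19.63 m²; emitting surface = 4πr² = 78.54 m² (ratio 4).
(1−a)S·A_cross = εσ·A_surf·T⁴  ⇒  T⁴ = (1−a)S/(4σ).
T⁴ = 0.420·7410/(4·5.67×10⁻⁸) = 1.372×10¹⁰ K⁴.
T = (1.372×10¹⁰)^(1/4).

T ≈ 342 K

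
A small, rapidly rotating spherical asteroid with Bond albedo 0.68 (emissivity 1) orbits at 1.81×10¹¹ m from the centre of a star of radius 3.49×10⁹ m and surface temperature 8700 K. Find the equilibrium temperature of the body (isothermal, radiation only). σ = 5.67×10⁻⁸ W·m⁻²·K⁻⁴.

The star's surface emits σT_*⁴; at distance d the flux is S = σT_*⁴(R_*/d)².
S = 5.67×10⁻⁸·(8700)⁴·(3.49×10⁹/1.81×10¹¹)² = 1.208×10⁵ W/m².
For an isothermal sphere T⁴ = (1−a)S/(4σ) = 1.704×10¹¹ K⁴.

T ≈ 642 K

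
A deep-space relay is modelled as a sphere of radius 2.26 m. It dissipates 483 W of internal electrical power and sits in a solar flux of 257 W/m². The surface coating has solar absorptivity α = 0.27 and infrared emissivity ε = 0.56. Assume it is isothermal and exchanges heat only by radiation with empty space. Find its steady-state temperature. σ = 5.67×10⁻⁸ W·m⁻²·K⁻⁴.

At steady state, absorbed solar power + internal power = radiated power.
Absorbed: α·S·A_cross = 0.27·257·16.05 = 1113 W (cross-section πr²).
Total input = 1113 + 483 = 1596 W.
Radiated: εσ·A_surf·T⁴ with A_surf = 4πr² = 64.18 m².
T⁴ = 1596/(0.56·5.67×10⁻⁸·64.18) = 7.833×10⁸ K⁴.

T ≈ 167 K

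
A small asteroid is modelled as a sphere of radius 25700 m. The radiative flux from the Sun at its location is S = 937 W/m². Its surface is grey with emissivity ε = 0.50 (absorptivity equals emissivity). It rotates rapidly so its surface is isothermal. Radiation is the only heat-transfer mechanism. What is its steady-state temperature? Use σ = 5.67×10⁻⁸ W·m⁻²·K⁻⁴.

T ≈ 254 K

At equilibrium, absorbed power = emitted power.
Absorbing cross-section = πr² = 2.075×10⁹ m²; emitting surface = 4πr² = 8.300×10⁹ m² (ratio 4).
εS·A_cross = εσ·A_surf·T⁴  ⇒  T⁴ = S/(4σ)   (ε cancels).
T⁴ = 937/(4·5.67×10⁻⁸) = 4.131×10⁹ K⁴.
T = (4.131×10⁹)^(1/4).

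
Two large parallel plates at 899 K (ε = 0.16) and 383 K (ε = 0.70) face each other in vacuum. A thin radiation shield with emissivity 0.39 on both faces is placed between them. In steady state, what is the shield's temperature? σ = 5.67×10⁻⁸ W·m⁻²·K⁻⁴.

T_s ≈ 666 K

In steady state the net flux on the hot side equals that on the cold side.
σ(T₁⁴−T_s⁴)/D₁ = σ(T_s⁴−T₂⁴)/D₂, with D₁ = 1/ε₁+1/ε_s−1 = 7.814, D₂ = 1/ε_s+1/ε₂−1 = 2.993.
Solve for T_s⁴: T_s⁴ = (D₂·T₁⁴ + D₁·T₂⁴)/(D₁+D₂) = 1.964×10¹¹ K⁴.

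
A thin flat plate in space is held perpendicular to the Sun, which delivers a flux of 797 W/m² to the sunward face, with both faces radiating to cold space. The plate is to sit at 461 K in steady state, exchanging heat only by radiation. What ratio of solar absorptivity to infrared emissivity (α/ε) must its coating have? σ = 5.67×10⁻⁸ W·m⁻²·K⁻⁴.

Balance: αS·A = εσ·2A·T⁴ ⇒ α/ε = 2σT⁴/S.
α/ε = 2·5.67×10⁻⁸·(461)⁴/797 = 2·5.67×10⁻⁸·4.517×10¹⁰/797.

α/ε ≈ 6.43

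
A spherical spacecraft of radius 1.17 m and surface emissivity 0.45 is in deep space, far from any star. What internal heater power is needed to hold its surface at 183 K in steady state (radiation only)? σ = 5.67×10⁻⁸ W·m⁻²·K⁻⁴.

P ≈ 492 W

P = εσ·4πr²·T⁴.
4πr² = 17.20 m²; T⁴ = 1.122×10⁹ K⁴.
P = 0.45·5.67×10⁻⁸·17.20·1.122×10⁹.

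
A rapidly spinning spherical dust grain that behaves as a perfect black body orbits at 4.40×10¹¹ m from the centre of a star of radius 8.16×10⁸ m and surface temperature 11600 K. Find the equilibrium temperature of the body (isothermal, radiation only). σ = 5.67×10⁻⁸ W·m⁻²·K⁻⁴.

The star's surface emits σT_*⁴; at distance d the flux is S = σT_*⁴(R_*/d)².
S = 5.67×10⁻⁸·(11600)⁴·(8.16×10⁸/4.40×10¹¹)² = 3531 W/m².
For an isothermal sphere T⁴ = (1−a)S/(4σ) = 1.557×10¹⁰ K⁴.

T ≈ 353 K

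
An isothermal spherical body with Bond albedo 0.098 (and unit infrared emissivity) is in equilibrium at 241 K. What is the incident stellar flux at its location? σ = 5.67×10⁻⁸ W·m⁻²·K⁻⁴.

(1−a)S·πr² = σ·4πr²·T⁴ ⇒ S = 4σT⁴/(1−a).
S = 4·5.67×10⁻⁸·3.373×10⁹/0.902.

S ≈ 848 W/m²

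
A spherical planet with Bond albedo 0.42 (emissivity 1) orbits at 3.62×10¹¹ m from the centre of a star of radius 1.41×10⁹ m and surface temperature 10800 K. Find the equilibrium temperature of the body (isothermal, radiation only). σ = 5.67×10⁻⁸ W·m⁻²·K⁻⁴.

T ≈ 416 K

The star's surface emits σT_*⁴; at distance d the flux is S = σT_*⁴(R_*/d)².
S = 5.67×10⁻⁸·(10800)⁴·(1.41×10⁹/3.62×10¹¹)² = 11700 W/m².
For an isothermal sphere T⁴ = (1−a)S/(4σ) = 2.993×10¹⁰ K⁴.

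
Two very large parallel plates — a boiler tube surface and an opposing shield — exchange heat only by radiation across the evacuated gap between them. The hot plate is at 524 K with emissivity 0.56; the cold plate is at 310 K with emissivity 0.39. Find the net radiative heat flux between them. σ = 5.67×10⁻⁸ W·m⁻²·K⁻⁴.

For two infinite grey parallel plates, q = σ(T₁⁴ − T₂⁴)/(1/ε₁ + 1/ε₂ − 1).
T₁⁴ − T₂⁴ = 7.539×10¹⁰ − 9.235×10⁹ = 6.616×10¹⁰ K⁴.
1/ε₁ + 1/ε₂ − 1 = 1.786 + 2.564 − 1 = 3.350.
q = 5.67×10⁻⁸ × 6.616×10¹⁰ / 3.350.

q ≈ 1120 W/m²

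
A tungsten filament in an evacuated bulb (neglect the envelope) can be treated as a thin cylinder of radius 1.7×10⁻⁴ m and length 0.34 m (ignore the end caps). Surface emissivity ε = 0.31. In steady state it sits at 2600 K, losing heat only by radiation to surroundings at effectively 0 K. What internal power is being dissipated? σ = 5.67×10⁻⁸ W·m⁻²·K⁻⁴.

Steady state: P = εσA T⁴.
A = 2πrL = 3.632×10⁻⁴ m²; T⁴ = (2600)⁴ = 4.570×10¹³ K⁴.
P = 0.31 × 5.67×10⁻⁸ × 3.632×10⁻⁴ × 4.570×10¹³.

P ≈ 292 W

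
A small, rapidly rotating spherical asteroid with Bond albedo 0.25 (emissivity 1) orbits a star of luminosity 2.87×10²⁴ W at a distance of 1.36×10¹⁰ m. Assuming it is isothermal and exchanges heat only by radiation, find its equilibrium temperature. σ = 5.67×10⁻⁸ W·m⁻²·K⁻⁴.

T ≈ 253 K

First find the stellar flux at distance d: S = L/(4πd²) = 2.87×10²⁴/(4π·(1.36×10¹⁰)²) = 1235 W/m².
For an isothermal sphere, absorbed (1−a)S·πr² = emitted σ·4πr²·T⁴, so T⁴ = (1−a)S/(4σ).
T⁴ = 0.750·1235/(4·5.67×10⁻⁸) = 4.083×10⁹ K⁴.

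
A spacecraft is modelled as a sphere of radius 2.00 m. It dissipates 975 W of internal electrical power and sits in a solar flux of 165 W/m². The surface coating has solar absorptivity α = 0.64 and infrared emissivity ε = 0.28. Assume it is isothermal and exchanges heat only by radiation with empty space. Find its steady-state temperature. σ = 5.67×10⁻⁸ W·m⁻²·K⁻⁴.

T ≈ 232 K

At steady state, absorbed solar power + internal power = radiated power.
Absorbed: α·S·A_cross = 0.64·165·12.57 = 1327 W (cross-section πr²).
Total input = 1327 + 975 = 2302 W.
Radiated: εσ·A_surf·T⁴ with A_surf = 4πr² = 50.27 m².
T⁴ = 2302/(0.28·5.67×10⁻⁸·50.27) = 2.885×10⁹ K⁴.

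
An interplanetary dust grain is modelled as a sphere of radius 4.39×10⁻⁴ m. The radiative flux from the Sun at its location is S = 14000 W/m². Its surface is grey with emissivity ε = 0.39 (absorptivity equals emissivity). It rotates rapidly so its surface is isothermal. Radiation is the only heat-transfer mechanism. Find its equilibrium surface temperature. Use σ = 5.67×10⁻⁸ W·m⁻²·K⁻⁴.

At equilibrium, absorbed power = emitted power.
Absorbing cross-section = πr² = 6.055×10⁻⁷ m²; emitting surface = 4πr² = 2.422×10⁻⁶ m² (ratio 4).
εS·A_cross = εσ·A_surf·T⁴  ⇒  T⁴ = S/(4σ)   (ε cancels).
T⁴ = 14000/(4·5.67×10⁻⁸) = 6.173×10¹⁰ K⁴.
T = (6.173×10¹⁰)^(1/4).

T ≈ 498 K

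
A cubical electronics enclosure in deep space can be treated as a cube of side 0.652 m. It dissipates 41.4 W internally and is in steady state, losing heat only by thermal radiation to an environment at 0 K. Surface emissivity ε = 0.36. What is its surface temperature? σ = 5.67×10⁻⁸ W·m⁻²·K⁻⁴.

Steady state: internal power = radiated power, P = εσA T⁴.
Radiating area A = 6L² = 2.551 m².
T⁴ = P/(εσA) = 41.4/(0.36·5.67×10⁻⁸·2.551) = 7.952×10⁸ K⁴.
T = (7.952×10⁸)^(1/4).

T ≈ 168 K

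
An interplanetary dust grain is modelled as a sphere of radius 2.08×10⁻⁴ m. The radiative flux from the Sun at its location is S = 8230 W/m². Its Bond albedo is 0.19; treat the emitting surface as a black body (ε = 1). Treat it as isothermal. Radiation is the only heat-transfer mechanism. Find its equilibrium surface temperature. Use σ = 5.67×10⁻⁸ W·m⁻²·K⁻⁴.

At equilibrium, absorbed power = emitted power.
Absorbing cross-section = πr² = 1.359×10⁻⁷ m²; emitting surface = 4πr² = 5.437×10⁻⁷ m² (ratio 4).
(1−a)S·A_cross = εσ·A_surf·T⁴  ⇒  T⁴ = (1−a)S/(4σ).
T⁴ = 0.810·8230/(4·5.67×10⁻⁸) = 2.939×10¹⁰ K⁴.
T = (2.939×10¹⁰)^(1/4).

T ≈ 414 K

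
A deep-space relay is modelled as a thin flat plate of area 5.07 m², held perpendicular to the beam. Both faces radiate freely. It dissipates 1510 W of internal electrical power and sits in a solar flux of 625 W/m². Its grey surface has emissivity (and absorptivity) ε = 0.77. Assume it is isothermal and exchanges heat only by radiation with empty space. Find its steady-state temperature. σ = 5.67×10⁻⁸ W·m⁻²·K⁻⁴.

T ≈ 307 K

At steady state, absorbed solar power + internal power = radiated power.
Absorbed: α·S·A_cross = 0.77·625·5.070 = 2440 W (cross-section A).
Total input = 2440 + 1510 = 3950 W.
Radiated: εσ·A_surf·T⁴ with A_surf = 2A = 10.14 m².
T⁴ = 3950/(0.77·5.67×10⁻⁸·10.14) = 8.922×10⁹ K⁴.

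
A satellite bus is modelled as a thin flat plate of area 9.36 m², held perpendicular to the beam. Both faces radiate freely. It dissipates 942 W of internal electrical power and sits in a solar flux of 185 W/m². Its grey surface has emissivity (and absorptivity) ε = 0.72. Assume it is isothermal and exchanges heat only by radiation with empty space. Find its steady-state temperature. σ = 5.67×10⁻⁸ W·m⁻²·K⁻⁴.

At steady state, absorbed solar power + internal power = radiated power.
Absorbed: α·S·A_cross = 0.72·185·9.360 = 1247 W (cross-section A).
Total input = 1247 + 942 = 2189 W.
Radiated: εσ·A_surf·T⁴ with A_surf = 2A = 18.72 m².
T⁴ = 2189/(0.72·5.67×10⁻⁸·18.72) = 2.864×10⁹ K⁴.

T ≈ 231 K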